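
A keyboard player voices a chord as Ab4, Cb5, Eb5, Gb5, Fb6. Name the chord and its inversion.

Reducing to letter names: Ab, Cb, Eb, Gb, Fb. These stack in thirds as Fb–Ab–Cb–Eb–Gb — an Fb major ninth chord.
Ab is the third of Fb major ninth; third in the bass means first inversion.

Fb major ninth, first inversion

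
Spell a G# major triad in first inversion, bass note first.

The chord tones are G#–B#–D#. With the third (B#) lowest for first inversion: B#, D#, G#.

B#, D#, G#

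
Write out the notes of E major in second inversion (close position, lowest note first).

B, E, G#

E major is E–G#–B. Second inversion puts the fifth (B) in the bass, with the remaining tones above: B, E, G#.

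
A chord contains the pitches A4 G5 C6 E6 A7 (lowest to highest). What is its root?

The distinct letter names are A, G, C, E. Arranged as a stack of thirds they read A–C–E–G, so A is the root (an A minor seventh chord).

A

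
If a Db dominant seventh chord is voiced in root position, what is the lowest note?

Db

The root of Db dominant seventh (Db–F–Ab–Cb) is Db; that is the bass in root position.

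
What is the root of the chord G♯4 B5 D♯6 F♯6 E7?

E

Reordering G#, B, D#, F#, E into stacked thirds gives E–G#–B–D#–F#; the bottom of that stack, E, is the root.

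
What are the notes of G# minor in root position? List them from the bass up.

G#, B, D#

The chord tones are G#–B–D#. With the root (G#) lowest for root position: G#, B, D#.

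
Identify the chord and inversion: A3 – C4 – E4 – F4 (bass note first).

F major seventh, first inversion

The distinct note names are A, C, E, F. Stacked in thirds they read F–A–C–E, which is a major seventh chord on F.
With the third (A) in the bass, the chord is in first inversion (figured bass 6/5).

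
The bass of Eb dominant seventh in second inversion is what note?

The fifth of Eb dominant seventh (Eb–G–Bb–Db) is Bb; that is the bass in second inversion.

Bb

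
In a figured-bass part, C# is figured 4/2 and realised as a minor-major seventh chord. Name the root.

D

The figures 4/2 mean the seventh of the chord is in the bass. If C# is the seventh of a minor-major seventh chord, the root is D (chord tones D–F–A–C#).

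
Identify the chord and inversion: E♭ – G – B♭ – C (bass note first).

Reducing to letter names: Eb, G, Bb, C. These stack in thirds as C–Eb–G–Bb — a C minor seventh chord.
The lowest note is Eb, the third of the chord, so this is first inversion (figured bass 6/5).

C minor seventh, first inversion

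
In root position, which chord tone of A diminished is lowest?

A

A diminished is A–C–Eb. Root position places the root in the bass: A.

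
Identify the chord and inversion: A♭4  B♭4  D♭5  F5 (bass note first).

The pitch classes Ab, Bb, Db, F arrange in thirds as Bb–Db–F–Ab: a Bb minor seventh chord.
Ab is the seventh of Bb minor seventh; seventh in the bass means third inversion (figured bass 4/2).

Bb minor seventh, third inversion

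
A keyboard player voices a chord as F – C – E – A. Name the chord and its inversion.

The pitch classes F, C, E, A arrange in thirds as F–A–C–E: an F major seventh chord.
The lowest note is F, the root of the chord, so this is root position (figured bass 7).

F major seventh, root position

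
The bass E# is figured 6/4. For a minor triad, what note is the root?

The figures 6/4 mean the fifth of the chord is in the bass. If E# is the fifth of a minor triad, the root is A# (chord tones A#–C#–E#).

A#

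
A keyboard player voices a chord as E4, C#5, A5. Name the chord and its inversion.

Reducing to letter names: E, C#, A. These stack in thirds as A–C#–E — an A major triad.
The lowest note is E, the fifth of the chord, so this is second inversion (figured bass 6/4).

A major, second inversion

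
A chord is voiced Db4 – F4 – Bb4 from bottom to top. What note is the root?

Bb

Reordering Db, F, Bb into stacked thirds gives Bb–Db–F; the bottom of that stack, Bb, is the root.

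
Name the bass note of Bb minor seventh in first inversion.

In first inversion the third is lowest. For Bb minor seventh (Bb–Db–F–Ab) that is Db.

Db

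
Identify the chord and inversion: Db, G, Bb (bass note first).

G diminished, second inversion

The pitch classes Db, G, Bb arrange in thirds as G–Bb–Db: a G diminished triad.
The lowest note is Db, the fifth of the chord, so this is second inversion (figured bass 6/4).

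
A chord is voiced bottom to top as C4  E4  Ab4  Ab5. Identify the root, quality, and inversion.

The distinct note names are C, E, Ab. Stacked in thirds they read Ab–C–E, which is an augmented triad on Ab.
C is the third of Ab augmented; third in the bass means first inversion (figured bass 6).

Ab augmented, first inversion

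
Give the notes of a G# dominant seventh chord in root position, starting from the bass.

Spelling G# dominant seventh: G#–B#–D#–F#. In root position the root is bass, giving G#, B#, D#, F# from the bottom.

G#, B#, D#, F#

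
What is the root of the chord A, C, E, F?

F

Reordering A, C, E, F into stacked thirds gives F–A–C–E; the bottom of that stack, F, is the root.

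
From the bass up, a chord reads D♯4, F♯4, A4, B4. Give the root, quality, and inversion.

The distinct note names are D#, F#, A, B. Stacked in thirds they read B–D#–F#–A, which is a dominant seventh chord on B.
D# is the third of B dominant seventh; third in the bass means first inversion (figured bass 6/5).

B dominant seventh, first inversion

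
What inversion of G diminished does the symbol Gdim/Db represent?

second inversion

Gdim/Db means G diminished with Db in the bass. Db is the fifth of G diminished (G–Bb–Db), so this is second inversion.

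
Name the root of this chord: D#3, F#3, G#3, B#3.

Reordering D#, F#, G#, B# into stacked thirds gives G#–B#–D#–F#; the bottom of that stack, G#, is the root.

G#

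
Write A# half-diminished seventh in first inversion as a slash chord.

A#ø7/C#

First inversion of A# half-diminished seventh has the third (C#) in the bass. As a slash chord: A#ø7/C#.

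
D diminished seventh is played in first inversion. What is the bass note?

F

The third of D diminished seventh (D–F–Ab–Cb) is F; that is the bass in first inversion.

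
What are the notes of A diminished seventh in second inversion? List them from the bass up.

Eb, Gb, A, C

Spelling A diminished seventh: A–C–Eb–Gb. In second inversion the fifth is bass, giving Eb, Gb, A, C from the bottom.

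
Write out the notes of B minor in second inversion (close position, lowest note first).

The chord tones are B–D–F#. With the fifth (F#) lowest for second inversion: F#, B, D.

F#, B, D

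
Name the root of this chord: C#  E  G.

C#, E, G are the tones of a C# diminished triad (C#–E–G), making C# the root.

C#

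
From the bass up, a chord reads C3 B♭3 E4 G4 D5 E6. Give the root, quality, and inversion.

C dominant ninth, root position

Reducing to letter names: C, Bb, E, G, D. These stack in thirds as C–E–G–Bb–D — a C dominant ninth chord.
With the root (C) in the bass, the chord is in root position.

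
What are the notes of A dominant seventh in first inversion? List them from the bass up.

C#, E, G, A

The chord tones are A–C#–E–G. With the third (C#) lowest for first inversion: C#, E, G, A.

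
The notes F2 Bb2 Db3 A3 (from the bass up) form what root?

F, Bb, Db, A are the tones of a Bb minor-major seventh chord (Bb–Db–F–A), making Bb the root.

Bb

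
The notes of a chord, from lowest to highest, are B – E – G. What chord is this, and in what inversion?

E minor, second inversion

The pitch classes B, E, G arrange in thirds as E–G–B: an E minor triad.
With the fifth (B) in the bass, the chord is in second inversion (figured bass 6/4).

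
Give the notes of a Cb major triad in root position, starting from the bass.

Cb, Eb, Gb

The chord tones are Cb–Eb–Gb. With the root (Cb) lowest for root position: Cb, Eb, Gb.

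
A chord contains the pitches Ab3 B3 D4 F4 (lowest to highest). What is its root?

B

Reordering Ab, B, D, F into stacked thirds gives B–D–F–Ab; the bottom of that stack, B, is the root.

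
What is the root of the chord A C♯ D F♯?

D

Reordering A, C#, D, F# into stacked thirds gives D–F#–A–C#; the bottom of that stack, D, is the root.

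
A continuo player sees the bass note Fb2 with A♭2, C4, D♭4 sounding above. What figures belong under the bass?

6/5

The notes Fb, Ab, C, Db stack in thirds as Db–Fb–Ab–C — a Db minor-major seventh chord. The bass Fb is the third, so this is first inversion: figured 6/5.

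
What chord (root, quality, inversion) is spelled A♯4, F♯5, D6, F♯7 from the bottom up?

D augmented, second inversion

Reducing to letter names: A#, F#, D. These stack in thirds as D–F#–A# — a D augmented triad.
A# is the fifth of D augmented; fifth in the bass means second inversion (figured bass 6/4).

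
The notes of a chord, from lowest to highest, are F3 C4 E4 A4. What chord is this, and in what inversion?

Reducing to letter names: F, C, E, A. These stack in thirds as F–A–C–E — an F major seventh chord.
F is the root of F major seventh; root in the bass means root position (figured bass 7).

F major seventh, root position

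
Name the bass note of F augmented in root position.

F augmented is F–A–C#. Root position places the root in the bass: F.

F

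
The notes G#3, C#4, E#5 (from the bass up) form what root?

The distinct letter names are G#, C#, E#. Arranged as a stack of thirds they read C#–E#–G#, so C# is the root (a C# major triad).

C#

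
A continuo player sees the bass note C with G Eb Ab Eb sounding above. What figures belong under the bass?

The notes C, G, Eb, Ab stack in thirds as Ab–C–Eb–G — an Ab major seventh chord. The bass C is the third, so this is first inversion: figured 6/5.

6/5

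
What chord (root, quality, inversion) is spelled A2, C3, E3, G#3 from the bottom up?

Reducing to letter names: A, C, E, G#. These stack in thirds as A–C–E–G# — an A minor-major seventh chord.
A is the root of A minor-major seventh; root in the bass means root position (figured bass 7).

A minor-major seventh, root position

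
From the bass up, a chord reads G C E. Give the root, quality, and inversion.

C major, second inversion

Reducing to letter names: G, C, E. These stack in thirds as C–E–G — a C major triad.
With the fifth (G) in the bass, the chord is in second inversion (figured bass 6/4).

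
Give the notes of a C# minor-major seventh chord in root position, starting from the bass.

The chord tones are C#–E–G#–B#. With the root (C#) lowest for root position: C#, E, G#, B#.

C#, E, G#, B#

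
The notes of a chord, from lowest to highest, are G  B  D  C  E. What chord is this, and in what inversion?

The pitch classes G, B, D, C, E arrange in thirds as C–E–G–B–D: a C major ninth chord.
The lowest note is G, the fifth of the chord, so this is second inversion.

C major ninth, second inversion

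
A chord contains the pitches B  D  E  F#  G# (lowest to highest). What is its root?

E

The distinct letter names are B, D, E, F#, G#. Arranged as a stack of thirds they read E–G#–B–D–F#, so E is the root (an E dominant ninth chord).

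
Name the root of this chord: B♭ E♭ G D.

Eb

Reordering Bb, Eb, G, D into stacked thirds gives Eb–G–Bb–D; the bottom of that stack, Eb, is the root.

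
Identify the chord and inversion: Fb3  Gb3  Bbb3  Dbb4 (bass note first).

Gb half-diminished seventh, third inversion

The pitch classes Fb, Gb, Bbb, Dbb arrange in thirds as Gb–Bbb–Dbb–Fb: a Gb half-diminished seventh chord.
With the seventh (Fb) in the bass, the chord is in third inversion (figured bass 4/2).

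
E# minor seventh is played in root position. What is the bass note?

In root position the root is lowest. For E# minor seventh (E#–G#–B#–D#) that is E#.

E#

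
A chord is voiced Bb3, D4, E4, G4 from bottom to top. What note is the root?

Bb, D, E, G are the tones of an E half-diminished seventh chord (E–G–Bb–D), making E the root.

E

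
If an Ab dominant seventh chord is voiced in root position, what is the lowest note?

Ab

Ab dominant seventh is Ab–C–Eb–Gb. Root position places the root in the bass: Ab.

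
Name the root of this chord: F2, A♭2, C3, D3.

D

F, Ab, C, D are the tones of a D half-diminished seventh chord (D–F–Ab–C), making D the root.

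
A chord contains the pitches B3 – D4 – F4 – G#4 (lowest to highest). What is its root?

G#

B, D, F, G# are the tones of a G# diminished seventh chord (G#–B–D–F), making G# the root.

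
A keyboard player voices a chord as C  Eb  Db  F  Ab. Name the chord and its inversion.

Reducing to letter names: C, Eb, Db, F, Ab. These stack in thirds as Db–F–Ab–C–Eb — a Db major ninth chord.
With the seventh (C) in the bass, the chord is in third inversion.

Db major ninth, third inversion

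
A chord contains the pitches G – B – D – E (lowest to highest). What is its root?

E

Reordering G, B, D, E into stacked thirds gives E–G–B–D; the bottom of that stack, E, is the root.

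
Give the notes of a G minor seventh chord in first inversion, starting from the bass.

Spelling G minor seventh: G–Bb–D–F. In first inversion the third is bass, giving Bb, D, F, G from the bottom.

Bb, D, F, G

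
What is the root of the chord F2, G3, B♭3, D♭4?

F, G, Bb, Db are the tones of a G half-diminished seventh chord (G–Bb–Db–F), making G the root.

G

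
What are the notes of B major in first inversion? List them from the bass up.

B major is B–D#–F#. First inversion puts the third (D#) in the bass, with the remaining tones above: D#, F#, B.

D#, F#, B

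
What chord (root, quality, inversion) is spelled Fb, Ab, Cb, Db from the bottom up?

The distinct note names are Fb, Ab, Cb, Db. Stacked in thirds they read Db–Fb–Ab–Cb, which is a minor seventh chord on Db.
The lowest note is Fb, the third of the chord, so this is first inversion (figured bass 6/5).

Db minor seventh, first inversion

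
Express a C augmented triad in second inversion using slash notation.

Caug/G#

Second inversion of C augmented has the fifth (G#) in the bass. As a slash chord: Caug/G#.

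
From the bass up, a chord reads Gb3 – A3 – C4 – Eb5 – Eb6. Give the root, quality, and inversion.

The pitch classes Gb, A, C, Eb arrange in thirds as A–C–Eb–Gb: an A diminished seventh chord.
Gb is the seventh of A diminished seventh; seventh in the bass means third inversion (figured bass 4/2).

A diminished seventh, third inversion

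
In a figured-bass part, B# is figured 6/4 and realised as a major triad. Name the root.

E#

The figures 6/4 mean the fifth of the chord is in the bass. If B# is the fifth of a major triad, the root is E# (chord tones E#–G##–B#).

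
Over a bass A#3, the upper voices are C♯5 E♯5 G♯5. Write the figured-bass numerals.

The notes A#, C#, E#, G# stack in thirds as A#–C#–E#–G# — an A# minor seventh chord. The bass A# is the root, so this is root position: figured 7.

7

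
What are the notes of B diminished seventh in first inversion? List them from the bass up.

The chord tones are B–D–F–Ab. With the third (D) lowest for first inversion: D, F, Ab, B.

D, F, Ab, B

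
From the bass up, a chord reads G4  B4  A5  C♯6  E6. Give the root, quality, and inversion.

A dominant ninth, third inversion

Reducing to letter names: G, B, A, C#, E. These stack in thirds as A–C#–E–G–B — an A dominant ninth chord.
G is the seventh of A dominant ninth; seventh in the bass means third inversion.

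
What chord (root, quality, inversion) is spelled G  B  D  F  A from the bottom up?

Reducing to letter names: G, B, D, F, A. These stack in thirds as G–B–D–F–A — a G dominant ninth chord.
The lowest note is G, the root of the chord, so this is root position.

G dominant ninth, root position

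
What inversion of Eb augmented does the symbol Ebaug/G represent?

Ebaug/G means Eb augmented with G in the bass. G is the third of Eb augmented (Eb–G–B), so this is first inversion.

first inversion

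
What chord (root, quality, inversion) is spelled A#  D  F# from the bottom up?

D augmented, second inversion

The distinct note names are A#, D, F#. Stacked in thirds they read D–F#–A#, which is an augmented triad on D.
A# is the fifth of D augmented; fifth in the bass means second inversion (figured bass 6/4).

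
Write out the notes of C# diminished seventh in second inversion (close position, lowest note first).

G, Bb, C#, E

C# diminished seventh is C#–E–G–Bb. Second inversion puts the fifth (G) in the bass, with the remaining tones above: G, Bb, C#, E.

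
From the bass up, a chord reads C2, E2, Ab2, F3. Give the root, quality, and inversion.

F minor-major seventh, second inversion

The distinct note names are C, E, Ab, F. Stacked in thirds they read F–Ab–C–E, which is a minor-major seventh chord on F.
The lowest note is C, the fifth of the chord, so this is second inversion (figured bass 4/3).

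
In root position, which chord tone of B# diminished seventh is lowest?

B#

The root of B# diminished seventh (B#–D#–F#–A) is B#; that is the bass in root position.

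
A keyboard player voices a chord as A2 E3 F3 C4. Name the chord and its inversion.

Reducing to letter names: A, E, F, C. These stack in thirds as F–A–C–E — an F major seventh chord.
A is the third of F major seventh; third in the bass means first inversion (figured bass 6/5).

F major seventh, first inversion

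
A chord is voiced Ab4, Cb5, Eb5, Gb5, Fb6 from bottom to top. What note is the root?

Reordering Ab, Cb, Eb, Gb, Fb into stacked thirds gives Fb–Ab–Cb–Eb–Gb; the bottom of that stack, Fb, is the root.

Fb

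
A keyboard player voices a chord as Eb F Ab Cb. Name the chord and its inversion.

F half-diminished seventh, third inversion

Reducing to letter names: Eb, F, Ab, Cb. These stack in thirds as F–Ab–Cb–Eb — an F half-diminished seventh chord.
Eb is the seventh of F half-diminished seventh; seventh in the bass means third inversion (figured bass 4/2).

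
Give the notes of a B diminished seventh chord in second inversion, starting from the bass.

F, Ab, B, D

The chord tones are B–D–F–Ab. With the fifth (F) lowest for second inversion: F, Ab, B, D.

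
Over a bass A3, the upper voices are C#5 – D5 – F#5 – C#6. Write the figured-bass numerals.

The notes A, C#, D, F# stack in thirds as D–F#–A–C# — a D major seventh chord. The bass A is the fifth, so this is second inversion: figured 4/3.

4/3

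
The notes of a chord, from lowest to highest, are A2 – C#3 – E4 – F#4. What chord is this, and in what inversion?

F# minor seventh, first inversion

Reducing to letter names: A, C#, E, F#. These stack in thirds as F#–A–C#–E — an F# minor seventh chord.
A is the third of F# minor seventh; third in the bass means first inversion (figured bass 6/5).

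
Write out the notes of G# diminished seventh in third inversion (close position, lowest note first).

F, G#, B, D

The chord tones are G#–B–D–F. With the seventh (F) lowest for third inversion: F, G#, B, D.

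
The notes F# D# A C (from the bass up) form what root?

D#

Reordering F#, D#, A, C into stacked thirds gives D#–F#–A–C; the bottom of that stack, D#, is the root.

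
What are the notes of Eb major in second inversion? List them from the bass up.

Spelling Eb major: Eb–G–Bb. In second inversion the fifth is bass, giving Bb, Eb, G from the bottom.

Bb, Eb, G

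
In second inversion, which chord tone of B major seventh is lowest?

In second inversion the fifth is lowest. For B major seventh (B–D#–F#–A#) that is F#.

F#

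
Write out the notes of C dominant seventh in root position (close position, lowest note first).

C, E, G, Bb

The chord tones are C–E–G–Bb. With the root (C) lowest for root position: C, E, G, Bb.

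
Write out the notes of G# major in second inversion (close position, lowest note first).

The chord tones are G#–B#–D#. With the fifth (D#) lowest for second inversion: D#, G#, B#.

D#, G#, B#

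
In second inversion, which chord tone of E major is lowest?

B

E major is E–G#–B. Second inversion places the fifth in the bass: B.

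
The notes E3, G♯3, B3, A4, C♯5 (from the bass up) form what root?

A

Reordering E, G#, B, A, C# into stacked thirds gives A–C#–E–G#–B; the bottom of that stack, A, is the root.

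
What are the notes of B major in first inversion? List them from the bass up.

D#, F#, B

B major is B–D#–F#. First inversion puts the third (D#) in the bass, with the remaining tones above: D#, F#, B.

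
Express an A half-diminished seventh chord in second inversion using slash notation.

Second inversion of A half-diminished seventh has the fifth (Eb) in the bass. As a slash chord: Aø7/Eb.

Aø7/Eb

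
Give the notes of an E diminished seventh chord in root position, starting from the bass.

Spelling E diminished seventh: E–G–Bb–Db. In root position the root is bass, giving E, G, Bb, Db from the bottom.

E, G, Bb, Db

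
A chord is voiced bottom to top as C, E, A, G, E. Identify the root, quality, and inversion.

A minor seventh, first inversion

The pitch classes C, E, A, G arrange in thirds as A–C–E–G: an A minor seventh chord.
C is the third of A minor seventh; third in the bass means first inversion (figured bass 6/5).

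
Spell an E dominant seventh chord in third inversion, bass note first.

Spelling E dominant seventh: E–G#–B–D. In third inversion the seventh is bass, giving D, E, G#, B from the bottom.

D, E, G#, B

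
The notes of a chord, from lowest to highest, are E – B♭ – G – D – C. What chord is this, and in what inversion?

Reducing to letter names: E, Bb, G, D, C. These stack in thirds as C–E–G–Bb–D — a C dominant ninth chord.
The lowest note is E, the third of the chord, so this is first inversion.

C dominant ninth, first inversion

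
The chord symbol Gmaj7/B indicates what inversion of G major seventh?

first inversion

Gmaj7/B means G major seventh with B in the bass. B is the third of G major seventh (G–B–D–F#), so this is first inversion.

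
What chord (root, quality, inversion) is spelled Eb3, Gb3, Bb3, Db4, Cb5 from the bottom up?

Cb major ninth, first inversion

Reducing to letter names: Eb, Gb, Bb, Db, Cb. These stack in thirds as Cb–Eb–Gb–Bb–Db — a Cb major ninth chord.
Eb is the third of Cb major ninth; third in the bass means first inversion.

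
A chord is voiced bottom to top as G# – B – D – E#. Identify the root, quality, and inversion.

The pitch classes G#, B, D, E# arrange in thirds as E#–G#–B–D: an E# diminished seventh chord.
With the third (G#) in the bass, the chord is in first inversion (figured bass 6/5).

E# diminished seventh, first inversion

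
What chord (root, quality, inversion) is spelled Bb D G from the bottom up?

G minor, first inversion

Reducing to letter names: Bb, D, G. These stack in thirds as G–Bb–D — a G minor triad.
With the third (Bb) in the bass, the chord is in first inversion (figured bass 6).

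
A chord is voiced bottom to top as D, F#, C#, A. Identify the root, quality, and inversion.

D major seventh, root position

Reducing to letter names: D, F#, C#, A. These stack in thirds as D–F#–A–C# — a D major seventh chord.
With the root (D) in the bass, the chord is in root position (figured bass 7).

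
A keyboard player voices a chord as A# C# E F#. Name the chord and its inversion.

F# dominant seventh, first inversion

The distinct note names are A#, C#, E, F#. Stacked in thirds they read F#–A#–C#–E, which is a dominant seventh chord on F#.
The lowest note is A#, the third of the chord, so this is first inversion (figured bass 6/5).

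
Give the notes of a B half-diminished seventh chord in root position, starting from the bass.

Spelling B half-diminished seventh: B–D–F–A. In root position the root is bass, giving B, D, F, A from the bottom.

B, D, F, A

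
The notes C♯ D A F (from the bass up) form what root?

C#, D, A, F are the tones of a D minor-major seventh chord (D–F–A–C#), making D the root.

D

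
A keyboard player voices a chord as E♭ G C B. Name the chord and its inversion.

C minor-major seventh, first inversion

Reducing to letter names: Eb, G, C, B. These stack in thirds as C–Eb–G–B — a C minor-major seventh chord.
The lowest note is Eb, the third of the chord, so this is first inversion (figured bass 6/5).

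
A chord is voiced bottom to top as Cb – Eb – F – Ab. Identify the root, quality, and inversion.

The pitch classes Cb, Eb, F, Ab arrange in thirds as F–Ab–Cb–Eb: an F half-diminished seventh chord.
Cb is the fifth of F half-diminished seventh; fifth in the bass means second inversion (figured bass 4/3).

F half-diminished seventh, second inversion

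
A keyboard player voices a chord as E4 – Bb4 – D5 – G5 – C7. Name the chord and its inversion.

Reducing to letter names: E, Bb, D, G, C. These stack in thirds as C–E–G–Bb–D — a C dominant ninth chord.
The lowest note is E, the third of the chord, so this is first inversion.

C dominant ninth, first inversion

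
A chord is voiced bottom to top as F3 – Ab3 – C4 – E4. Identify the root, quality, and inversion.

The pitch classes F, Ab, C, E arrange in thirds as F–Ab–C–E: an F minor-major seventh chord.
With the root (F) in the bass, the chord is in root position (figured bass 7).

F minor-major seventh, root position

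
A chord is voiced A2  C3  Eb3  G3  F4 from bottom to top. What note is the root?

F

A, C, Eb, G, F are the tones of an F dominant ninth chord (F–A–C–Eb–G), making F the root.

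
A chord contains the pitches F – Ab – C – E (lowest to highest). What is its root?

F, Ab, C, E are the tones of an F minor-major seventh chord (F–Ab–C–E), making F the root.

F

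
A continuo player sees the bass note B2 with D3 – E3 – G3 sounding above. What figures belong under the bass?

The notes B, D, E, G stack in thirds as E–G–B–D — an E minor seventh chord. The bass B is the fifth, so this is second inversion: figured 4/3.

4/3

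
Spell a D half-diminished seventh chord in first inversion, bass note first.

F, Ab, C, D

D half-diminished seventh is D–F–Ab–C. First inversion puts the third (F) in the bass, with the remaining tones above: F, Ab, C, D.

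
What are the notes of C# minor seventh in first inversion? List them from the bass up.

C# minor seventh is C#–E–G#–B. First inversion puts the third (E) in the bass, with the remaining tones above: E, G#, B, C#.

E, G#, B, C#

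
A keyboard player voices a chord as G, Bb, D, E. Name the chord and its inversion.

The pitch classes G, Bb, D, E arrange in thirds as E–G–Bb–D: an E half-diminished seventh chord.
With the third (G) in the bass, the chord is in first inversion (figured bass 6/5).

E half-diminished seventh, first inversion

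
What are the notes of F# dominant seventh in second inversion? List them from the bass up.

C#, E, F#, A#

F# dominant seventh is F#–A#–C#–E. Second inversion puts the fifth (C#) in the bass, with the remaining tones above: C#, E, F#, A#.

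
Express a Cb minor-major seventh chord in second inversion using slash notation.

Second inversion of Cb minor-major seventh has the fifth (Gb) in the bass. As a slash chord: Cbm(maj7)/Gb.

Cbm(maj7)/Gb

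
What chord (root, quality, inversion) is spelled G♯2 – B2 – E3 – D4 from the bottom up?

The distinct note names are G#, B, E, D. Stacked in thirds they read E–G#–B–D, which is a dominant seventh chord on E.
G# is the third of E dominant seventh; third in the bass means first inversion (figured bass 6/5).

E dominant seventh, first inversion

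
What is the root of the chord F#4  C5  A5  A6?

F#

Reordering F#, C, A into stacked thirds gives F#–A–C; the bottom of that stack, F#, is the root.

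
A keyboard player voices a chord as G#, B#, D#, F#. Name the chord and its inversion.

G# dominant seventh, root position

The distinct note names are G#, B#, D#, F#. Stacked in thirds they read G#–B#–D#–F#, which is a dominant seventh chord on G#.
With the root (G#) in the bass, the chord is in root position (figured bass 7).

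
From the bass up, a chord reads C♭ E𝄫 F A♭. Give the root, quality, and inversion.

Reducing to letter names: Cb, Ebb, F, Ab. These stack in thirds as F–Ab–Cb–Ebb — an F diminished seventh chord.
With the fifth (Cb) in the bass, the chord is in second inversion (figured bass 4/3).

F diminished seventh, second inversion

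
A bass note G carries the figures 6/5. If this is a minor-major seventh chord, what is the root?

E

The figures 6/5 mean the third of the chord is in the bass. If G is the third of a minor-major seventh chord, the root is E (chord tones E–G–B–D#).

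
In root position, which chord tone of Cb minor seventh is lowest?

The root of Cb minor seventh (Cb–Ebb–Gb–Bbb) is Cb; that is the bass in root position.

Cb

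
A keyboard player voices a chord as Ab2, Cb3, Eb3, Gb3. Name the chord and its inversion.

Ab minor seventh, root position

The distinct note names are Ab, Cb, Eb, Gb. Stacked in thirds they read Ab–Cb–Eb–Gb, which is a minor seventh chord on Ab.
Ab is the root of Ab minor seventh; root in the bass means root position (figured bass 7).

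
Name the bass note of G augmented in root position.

G

In root position the root is lowest. For G augmented (G–B–D#) that is G.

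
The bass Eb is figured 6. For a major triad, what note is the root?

The figures 6 mean the third of the chord is in the bass. If Eb is the third of a major triad, the root is Cb (chord tones Cb–Eb–Gb).

Cb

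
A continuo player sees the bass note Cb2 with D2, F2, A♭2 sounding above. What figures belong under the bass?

The notes Cb, D, F, Ab stack in thirds as D–F–Ab–Cb — a D diminished seventh chord. The bass Cb is the seventh, so this is third inversion: figured 4/2.

4/2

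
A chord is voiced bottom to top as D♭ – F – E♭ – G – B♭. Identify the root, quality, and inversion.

Eb dominant ninth, third inversion

The distinct note names are Db, F, Eb, G, Bb. Stacked in thirds they read Eb–G–Bb–Db–F, which is a dominant ninth chord on Eb.
With the seventh (Db) in the bass, the chord is in third inversion.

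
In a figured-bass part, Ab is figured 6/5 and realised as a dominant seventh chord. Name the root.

The figures 6/5 mean the third of the chord is in the bass. If Ab is the third of a dominant seventh chord, the root is Fb (chord tones Fb–Ab–Cb–Ebb).

Fb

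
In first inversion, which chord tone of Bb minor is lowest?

The third of Bb minor (Bb–Db–F) is Db; that is the bass in first inversion.

Db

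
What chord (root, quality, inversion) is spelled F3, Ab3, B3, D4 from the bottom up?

B diminished seventh, second inversion

Reducing to letter names: F, Ab, B, D. These stack in thirds as B–D–F–Ab — a B diminished seventh chord.
The lowest note is F, the fifth of the chord, so this is second inversion (figured bass 4/3).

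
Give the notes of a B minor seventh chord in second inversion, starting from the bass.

Spelling B minor seventh: B–D–F#–A. In second inversion the fifth is bass, giving F#, A, B, D from the bottom.

F#, A, B, D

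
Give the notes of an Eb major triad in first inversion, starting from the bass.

Spelling Eb major: Eb–G–Bb. In first inversion the third is bass, giving G, Bb, Eb from the bottom.

G, Bb, Eb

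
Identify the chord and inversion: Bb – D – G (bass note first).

G minor, first inversion

The distinct note names are Bb, D, G. Stacked in thirds they read G–Bb–D, which is a minor triad on G.
Bb is the third of G minor; third in the bass means first inversion (figured bass 6).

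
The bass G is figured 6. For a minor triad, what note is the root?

The figures 6 mean the third of the chord is in the bass. If G is the third of a minor triad, the root is E (chord tones E–G–B).

E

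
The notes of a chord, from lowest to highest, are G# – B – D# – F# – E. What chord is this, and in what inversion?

Reducing to letter names: G#, B, D#, F#, E. These stack in thirds as E–G#–B–D#–F# — an E major ninth chord.
With the third (G#) in the bass, the chord is in first inversion.

E major ninth, first inversion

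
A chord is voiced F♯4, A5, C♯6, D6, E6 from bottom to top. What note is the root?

F#, A, C#, D, E are the tones of a D major ninth chord (D–F#–A–C#–E), making D the root.

D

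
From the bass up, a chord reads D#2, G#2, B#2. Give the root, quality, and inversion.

The distinct note names are D#, G#, B#. Stacked in thirds they read G#–B#–D#, which is a major triad on G#.
The lowest note is D#, the fifth of the chord, so this is second inversion (figured bass 6/4).

G# major, second inversion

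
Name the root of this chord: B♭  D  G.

G

The distinct letter names are Bb, D, G. Arranged as a stack of thirds they read G–Bb–D, so G is the root (a G minor triad).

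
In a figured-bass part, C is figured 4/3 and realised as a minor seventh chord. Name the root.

F

The figures 4/3 mean the fifth of the chord is in the bass. If C is the fifth of a minor seventh chord, the root is F (chord tones F–Ab–C–Eb).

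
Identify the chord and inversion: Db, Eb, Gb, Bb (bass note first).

Eb minor seventh, third inversion

The pitch classes Db, Eb, Gb, Bb arrange in thirds as Eb–Gb–Bb–Db: an Eb minor seventh chord.
The lowest note is Db, the seventh of the chord, so this is third inversion (figured bass 4/2).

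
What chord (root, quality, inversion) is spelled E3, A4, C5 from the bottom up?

A minor, second inversion

The pitch classes E, A, C arrange in thirds as A–C–E: an A minor triad.
With the fifth (E) in the bass, the chord is in second inversion (figured bass 6/4).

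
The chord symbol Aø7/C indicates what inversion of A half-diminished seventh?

first inversion

Aø7/C means A half-diminished seventh with C in the bass. C is the third of A half-diminished seventh (A–C–Eb–G), so this is first inversion.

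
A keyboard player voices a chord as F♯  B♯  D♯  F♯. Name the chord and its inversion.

B# diminished, second inversion

The distinct note names are F#, B#, D#. Stacked in thirds they read B#–D#–F#, which is a diminished triad on B#.
F# is the fifth of B# diminished; fifth in the bass means second inversion (figured bass 6/4).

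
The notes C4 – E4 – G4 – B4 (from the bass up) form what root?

C

C, E, G, B are the tones of a C major seventh chord (C–E–G–B), making C the root.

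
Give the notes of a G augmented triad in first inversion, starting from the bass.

B, D#, G

G augmented is G–B–D#. First inversion puts the third (B) in the bass, with the remaining tones above: B, D#, G.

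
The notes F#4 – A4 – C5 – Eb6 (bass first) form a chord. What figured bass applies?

The notes F#, A, C, Eb stack in thirds as F#–A–C–Eb — an F# diminished seventh chord. The bass F# is the root, so this is root position: figured 7.

7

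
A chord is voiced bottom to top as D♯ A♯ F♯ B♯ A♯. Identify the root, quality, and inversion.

B# half-diminished seventh, first inversion

The pitch classes D#, A#, F#, B# arrange in thirds as B#–D#–F#–A#: a B# half-diminished seventh chord.
The lowest note is D#, the third of the chord, so this is first inversion (figured bass 6/5).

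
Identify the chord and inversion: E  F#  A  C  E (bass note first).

F# half-diminished seventh, third inversion

The distinct note names are E, F#, A, C. Stacked in thirds they read F#–A–C–E, which is a half-diminished seventh chord on F#.
The lowest note is E, the seventh of the chord, so this is third inversion (figured bass 4/2).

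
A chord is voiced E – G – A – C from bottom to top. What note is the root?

E, G, A, C are the tones of an A minor seventh chord (A–C–E–G), making A the root.

A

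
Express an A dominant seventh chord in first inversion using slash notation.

A7/C#

First inversion of A dominant seventh has the third (C#) in the bass. As a slash chord: A7/C#.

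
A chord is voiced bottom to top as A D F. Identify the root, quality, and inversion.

Reducing to letter names: A, D, F. These stack in thirds as D–F–A — a D minor triad.
The lowest note is A, the fifth of the chord, so this is second inversion (figured bass 6/4).

D minor, second inversion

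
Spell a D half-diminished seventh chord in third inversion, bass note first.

C, D, F, Ab

Spelling D half-diminished seventh: D–F–Ab–C. In third inversion the seventh is bass, giving C, D, F, Ab from the bottom.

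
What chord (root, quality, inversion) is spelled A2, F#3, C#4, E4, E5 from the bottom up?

F# minor seventh, first inversion

The distinct note names are A, F#, C#, E. Stacked in thirds they read F#–A–C#–E, which is a minor seventh chord on F#.
A is the third of F# minor seventh; third in the bass means first inversion (figured bass 6/5).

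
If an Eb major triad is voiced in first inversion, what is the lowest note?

The third of Eb major (Eb–G–Bb) is G; that is the bass in first inversion.

G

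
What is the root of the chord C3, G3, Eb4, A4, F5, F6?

C, G, Eb, A, F are the tones of an F dominant ninth chord (F–A–C–Eb–G), making F the root.

F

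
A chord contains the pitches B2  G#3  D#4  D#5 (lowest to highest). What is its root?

The distinct letter names are B, G#, D#. Arranged as a stack of thirds they read G#–B–D#, so G# is the root (a G# minor triad).

G#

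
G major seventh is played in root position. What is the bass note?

The root of G major seventh (G–B–D–F#) is G; that is the bass in root position.

G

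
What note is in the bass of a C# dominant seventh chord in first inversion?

C# dominant seventh is C#–E#–G#–B. First inversion places the third in the bass: E#.

E#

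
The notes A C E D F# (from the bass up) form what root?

D

A, C, E, D, F# are the tones of a D dominant ninth chord (D–F#–A–C–E), making D the root.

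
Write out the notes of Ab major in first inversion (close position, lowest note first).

C, Eb, Ab

The chord tones are Ab–C–Eb. With the third (C) lowest for first inversion: C, Eb, Ab.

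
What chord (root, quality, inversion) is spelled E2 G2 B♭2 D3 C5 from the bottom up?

Reducing to letter names: E, G, Bb, D, C. These stack in thirds as C–E–G–Bb–D — a C dominant ninth chord.
The lowest note is E, the third of the chord, so this is first inversion.

C dominant ninth, first inversion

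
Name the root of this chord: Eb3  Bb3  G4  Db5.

The distinct letter names are Eb, Bb, G, Db. Arranged as a stack of thirds they read Eb–G–Bb–Db, so Eb is the root (an Eb dominant seventh chord).

Eb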